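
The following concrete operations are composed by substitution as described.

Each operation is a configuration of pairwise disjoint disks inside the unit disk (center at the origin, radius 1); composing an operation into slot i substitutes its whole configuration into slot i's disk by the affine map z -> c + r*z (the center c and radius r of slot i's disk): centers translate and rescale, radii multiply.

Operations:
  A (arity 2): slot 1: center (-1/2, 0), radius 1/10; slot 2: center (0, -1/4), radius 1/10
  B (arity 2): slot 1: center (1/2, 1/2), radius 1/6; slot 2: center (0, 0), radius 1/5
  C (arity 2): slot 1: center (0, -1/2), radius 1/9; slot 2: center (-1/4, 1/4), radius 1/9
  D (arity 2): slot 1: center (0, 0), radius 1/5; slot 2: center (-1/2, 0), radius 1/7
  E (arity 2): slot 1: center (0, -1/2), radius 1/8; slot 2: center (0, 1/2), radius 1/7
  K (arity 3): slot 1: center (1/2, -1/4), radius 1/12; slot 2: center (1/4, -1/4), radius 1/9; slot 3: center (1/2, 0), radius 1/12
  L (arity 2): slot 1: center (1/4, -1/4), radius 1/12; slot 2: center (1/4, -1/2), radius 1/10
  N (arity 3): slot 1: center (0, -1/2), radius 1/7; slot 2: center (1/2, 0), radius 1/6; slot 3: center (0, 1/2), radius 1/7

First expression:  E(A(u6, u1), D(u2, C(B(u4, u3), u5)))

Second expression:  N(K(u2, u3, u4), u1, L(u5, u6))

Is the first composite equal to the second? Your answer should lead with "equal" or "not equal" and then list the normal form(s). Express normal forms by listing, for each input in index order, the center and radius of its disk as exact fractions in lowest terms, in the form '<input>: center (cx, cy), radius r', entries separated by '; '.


not equal: they reduce to u1: center (0, -17/32), radius 1/80; u2: center (0, 1/2), radius 1/35; u3: center (-1/14, 24/49), radius 1/2205; u4: center (-31/441, 433/882), radius 1/2646; u5: center (-15/196, 99/196), radius 1/441; u6: center (-1/16, -1/2), radius 1/80 and u1: center (1/2, 0), radius 1/6; u2: center (1/14, -15/28), radius 1/84; u3: center (1/28, -15/28), radius 1/63; u4: center (1/14, -1/2), radius 1/84; u5: center (1/28, 13/28), radius 1/84; u6: center (1/28, 3/7), radius 1/70

In normal form, the first expression is u1: center (0, -17/32), radius 1/80; u2: center (0, 1/2), radius 1/35; u3: center (-1/14, 24/49), radius 1/2205; u4: center (-31/441, 433/882), radius 1/2646; u5: center (-15/196, 99/196), radius 1/441; u6: center (-1/16, -1/2), radius 1/80
In normal form, the second expression is u1: center (1/2, 0), radius 1/6; u2: center (1/14, -15/28), radius 1/84; u3: center (1/28, -15/28), radius 1/63; u4: center (1/14, -1/2), radius 1/84; u5: center (1/28, 13/28), radius 1/84; u6: center (1/28, 3/7), radius 1/70
No match — not equal.


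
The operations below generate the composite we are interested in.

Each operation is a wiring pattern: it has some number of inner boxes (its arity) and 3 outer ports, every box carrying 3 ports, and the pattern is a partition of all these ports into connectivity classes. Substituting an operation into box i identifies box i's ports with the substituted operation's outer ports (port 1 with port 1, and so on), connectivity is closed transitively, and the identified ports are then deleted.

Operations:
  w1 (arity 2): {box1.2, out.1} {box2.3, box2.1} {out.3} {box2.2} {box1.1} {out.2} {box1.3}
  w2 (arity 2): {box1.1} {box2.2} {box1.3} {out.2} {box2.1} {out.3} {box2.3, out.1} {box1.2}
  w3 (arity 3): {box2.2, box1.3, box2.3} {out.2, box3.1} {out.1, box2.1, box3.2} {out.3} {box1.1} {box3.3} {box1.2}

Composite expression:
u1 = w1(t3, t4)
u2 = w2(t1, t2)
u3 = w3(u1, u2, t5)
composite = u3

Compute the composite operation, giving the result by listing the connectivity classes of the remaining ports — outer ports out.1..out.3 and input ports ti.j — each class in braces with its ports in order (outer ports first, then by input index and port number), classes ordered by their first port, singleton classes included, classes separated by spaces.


Two ports join when wires chain via w3-identified ports.
through w1, on inputs (t3, t4): {out.1, t3.2} {out.2} {out.3} {t3.1} {t3.3} {t4.1, t4.3} {t4.2} (out.j = stage outer ports)
through w2, on inputs (t1, t2): {out.1, t2.3} {out.2} {out.3} {t1.1} {t1.2} {t1.3} {t2.1} {t2.2} (out.j = stage outer ports)
through w3, on inputs (t3, t4, t1, t2, t5): {out.1, t2.3, t5.2} {out.2, t5.1} {out.3} {t1.1} {t1.2} {t1.3} {t2.1} {t2.2} {t3.1} {t3.2} {t3.3} {t4.1, t4.3} {t4.2} {t5.3} (out.j = stage outer ports)

{out.1, t2.3, t5.2} {out.2, t5.1} {out.3} {t1.1} {t1.2} {t1.3} {t2.1} {t2.2} {t3.1} {t3.2} {t3.3} {t4.1, t4.3} {t4.2} {t5.3}


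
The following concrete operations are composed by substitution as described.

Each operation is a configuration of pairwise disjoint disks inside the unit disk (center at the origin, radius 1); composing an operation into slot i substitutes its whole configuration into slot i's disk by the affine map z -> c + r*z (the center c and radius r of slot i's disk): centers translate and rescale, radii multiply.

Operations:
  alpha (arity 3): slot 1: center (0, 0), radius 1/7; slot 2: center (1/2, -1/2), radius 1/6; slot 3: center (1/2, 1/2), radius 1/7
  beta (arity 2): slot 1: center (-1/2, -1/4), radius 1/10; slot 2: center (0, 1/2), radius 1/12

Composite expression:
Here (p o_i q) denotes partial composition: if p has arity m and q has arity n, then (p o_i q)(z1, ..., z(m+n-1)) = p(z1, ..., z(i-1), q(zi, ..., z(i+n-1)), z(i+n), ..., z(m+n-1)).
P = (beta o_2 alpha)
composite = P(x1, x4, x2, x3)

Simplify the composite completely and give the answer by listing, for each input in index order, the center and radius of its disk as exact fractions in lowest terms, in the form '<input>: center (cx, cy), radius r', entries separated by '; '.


Follow each x-input down from beta: c' goes to c + r*c', radius to r*r'.
tracing x1 down its 1-map path: center (-1/2, -1/4), radius 1/10
tracing x4 down its 2-map path: center (0, 1/2), radius 1/84
tracing x2 down its 2-map path: center (1/24, 11/24), radius 1/72
tracing x3 down its 2-map path: center (1/24, 13/24), radius 1/84

x1: center (-1/2, -1/4), radius 1/10; x2: center (1/24, 11/24), radius 1/72; x3: center (1/24, 13/24), radius 1/84; x4: center (0, 1/2), radius 1/84


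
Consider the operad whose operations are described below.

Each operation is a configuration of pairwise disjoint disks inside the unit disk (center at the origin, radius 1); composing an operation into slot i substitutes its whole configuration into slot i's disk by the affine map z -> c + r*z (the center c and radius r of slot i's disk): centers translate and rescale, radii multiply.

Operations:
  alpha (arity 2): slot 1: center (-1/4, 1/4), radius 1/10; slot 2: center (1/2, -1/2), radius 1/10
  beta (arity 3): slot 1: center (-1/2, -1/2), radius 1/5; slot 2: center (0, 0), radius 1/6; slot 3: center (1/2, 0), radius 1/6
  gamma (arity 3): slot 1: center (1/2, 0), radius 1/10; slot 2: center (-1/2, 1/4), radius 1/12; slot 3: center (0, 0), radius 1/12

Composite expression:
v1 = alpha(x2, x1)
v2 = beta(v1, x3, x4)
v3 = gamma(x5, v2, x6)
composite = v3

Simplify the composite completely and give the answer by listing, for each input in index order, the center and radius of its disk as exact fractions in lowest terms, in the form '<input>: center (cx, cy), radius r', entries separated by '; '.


x1: center (-8/15, 1/5), radius 1/600; x2: center (-131/240, 17/80), radius 1/600; x3: center (-1/2, 1/4), radius 1/72; x4: center (-11/24, 1/4), radius 1/72; x5: center (1/2, 0), radius 1/10; x6: center (0, 0), radius 1/12

Affine substitution under gamma: radii multiply and x-centers shift.
tracing x5 down its 1-map path: center (1/2, 0), radius 1/10
tracing x2 down its 3-map path: center (-131/240, 17/80), radius 1/600
tracing x1 down its 3-map path: center (-8/15, 1/5), radius 1/600
tracing x3 down its 2-map path: center (-1/2, 1/4), radius 1/72
tracing x4 down its 2-map path: center (-11/24, 1/4), radius 1/72
tracing x6 down its 1-map path: center (0, 0), radius 1/12


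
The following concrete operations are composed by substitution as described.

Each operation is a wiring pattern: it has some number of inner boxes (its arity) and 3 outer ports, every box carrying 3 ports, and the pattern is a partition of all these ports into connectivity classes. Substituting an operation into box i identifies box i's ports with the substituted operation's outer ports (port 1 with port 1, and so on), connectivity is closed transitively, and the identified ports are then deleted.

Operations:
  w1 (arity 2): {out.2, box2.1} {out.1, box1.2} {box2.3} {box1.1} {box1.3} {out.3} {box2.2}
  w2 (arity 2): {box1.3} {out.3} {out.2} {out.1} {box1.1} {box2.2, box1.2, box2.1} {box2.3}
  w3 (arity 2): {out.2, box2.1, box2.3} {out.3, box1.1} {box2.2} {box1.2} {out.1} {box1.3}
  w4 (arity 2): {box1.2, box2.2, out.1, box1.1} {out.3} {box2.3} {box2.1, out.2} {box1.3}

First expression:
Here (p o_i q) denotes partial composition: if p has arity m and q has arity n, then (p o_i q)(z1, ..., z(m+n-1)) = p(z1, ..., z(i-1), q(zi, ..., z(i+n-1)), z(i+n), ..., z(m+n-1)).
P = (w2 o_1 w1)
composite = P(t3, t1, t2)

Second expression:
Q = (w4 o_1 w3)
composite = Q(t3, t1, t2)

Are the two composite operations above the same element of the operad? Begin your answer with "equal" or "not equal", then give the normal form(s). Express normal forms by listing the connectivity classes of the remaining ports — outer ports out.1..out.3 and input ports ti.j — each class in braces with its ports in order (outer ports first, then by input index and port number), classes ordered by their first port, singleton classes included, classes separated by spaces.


not equal; first: {out.1} {out.2} {out.3} {t1.1, t2.1, t2.2} {t1.2} {t1.3} {t2.3} {t3.1} {t3.2} {t3.3}; second: {out.1, t1.1, t1.3, t2.2} {out.2, t2.1} {out.3} {t1.2} {t2.3} {t3.1} {t3.2} {t3.3}


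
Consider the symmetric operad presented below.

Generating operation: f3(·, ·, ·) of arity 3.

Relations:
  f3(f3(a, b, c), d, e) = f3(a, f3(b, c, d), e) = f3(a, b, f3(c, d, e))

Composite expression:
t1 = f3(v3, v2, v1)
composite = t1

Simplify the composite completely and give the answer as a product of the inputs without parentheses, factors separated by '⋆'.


Under associativity of f3, the answer is the v's in reading order.
f3(v3, v2, v1) collapses to v3 ⋆ v2 ⋆ v1

v3 ⋆ v2 ⋆ v1


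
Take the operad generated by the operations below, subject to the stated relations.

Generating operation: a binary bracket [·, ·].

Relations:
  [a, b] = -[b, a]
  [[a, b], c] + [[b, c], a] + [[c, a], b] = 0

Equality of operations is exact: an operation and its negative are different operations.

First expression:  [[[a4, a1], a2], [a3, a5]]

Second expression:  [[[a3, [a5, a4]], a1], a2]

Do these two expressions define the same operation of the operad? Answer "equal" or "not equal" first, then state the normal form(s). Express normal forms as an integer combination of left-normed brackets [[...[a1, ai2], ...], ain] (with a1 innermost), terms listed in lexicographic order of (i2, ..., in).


not equal: they reduce to -[[[[a1, a4], a2], a3], a5] + [[[[a1, a4], a2], a5], a3] and [[[[a1, a3], a4], a5], a2] - [[[[a1, a3], a5], a4], a2] - [[[[a1, a4], a5], a3], a2] + [[[[a1, a5], a4], a3], a2]

The first composite normalizes to -[[[[a1, a4], a2], a3], a5] + [[[[a1, a4], a2], a5], a3]
The second composite normalizes to [[[[a1, a3], a4], a5], a2] - [[[[a1, a3], a5], a4], a2] - [[[[a1, a4], a5], a3], a2] + [[[[a1, a5], a4], a3], a2]
Distinct normal forms: not equal.


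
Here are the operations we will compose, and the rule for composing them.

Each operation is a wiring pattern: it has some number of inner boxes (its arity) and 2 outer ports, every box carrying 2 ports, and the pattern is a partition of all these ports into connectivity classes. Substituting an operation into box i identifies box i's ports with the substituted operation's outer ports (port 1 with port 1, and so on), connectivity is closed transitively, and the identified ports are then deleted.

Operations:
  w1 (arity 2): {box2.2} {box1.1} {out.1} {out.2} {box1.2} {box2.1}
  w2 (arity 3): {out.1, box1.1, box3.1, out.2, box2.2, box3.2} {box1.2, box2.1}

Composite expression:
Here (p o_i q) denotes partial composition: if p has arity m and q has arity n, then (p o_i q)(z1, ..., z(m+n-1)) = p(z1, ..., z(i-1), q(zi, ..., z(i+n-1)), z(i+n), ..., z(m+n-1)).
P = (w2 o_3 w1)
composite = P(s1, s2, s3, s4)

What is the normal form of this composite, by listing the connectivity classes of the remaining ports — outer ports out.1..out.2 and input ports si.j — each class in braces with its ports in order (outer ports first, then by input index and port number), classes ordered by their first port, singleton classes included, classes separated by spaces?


Reachability decides: close wires over w2-identified ports.
w1 over (s3, s4) gives {out.1} {out.2} {s3.1} {s3.2} {s4.1} {s4.2}, out.j being that stage's outer ports
w2 over (s1, s2, s3, s4) gives {out.1, out.2, s1.1, s2.2} {s1.2, s2.1} {s3.1} {s3.2} {s4.1} {s4.2}, out.j being that stage's outer ports

{out.1, out.2, s1.1, s2.2} {s1.2, s2.1} {s3.1} {s3.2} {s4.1} {s4.2}


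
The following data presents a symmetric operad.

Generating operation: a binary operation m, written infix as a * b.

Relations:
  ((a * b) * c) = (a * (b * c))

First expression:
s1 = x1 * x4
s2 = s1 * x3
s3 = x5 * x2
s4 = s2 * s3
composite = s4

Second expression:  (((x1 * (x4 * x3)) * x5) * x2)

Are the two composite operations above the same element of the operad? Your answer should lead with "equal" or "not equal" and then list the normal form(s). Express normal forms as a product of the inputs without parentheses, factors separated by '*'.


equal; both compose to x1 * x4 * x3 * x5 * x2

In normal form, the first expression is x1 * x4 * x3 * x5 * x2
In normal form, the second expression is x1 * x4 * x3 * x5 * x2
Identical normal forms: equal.


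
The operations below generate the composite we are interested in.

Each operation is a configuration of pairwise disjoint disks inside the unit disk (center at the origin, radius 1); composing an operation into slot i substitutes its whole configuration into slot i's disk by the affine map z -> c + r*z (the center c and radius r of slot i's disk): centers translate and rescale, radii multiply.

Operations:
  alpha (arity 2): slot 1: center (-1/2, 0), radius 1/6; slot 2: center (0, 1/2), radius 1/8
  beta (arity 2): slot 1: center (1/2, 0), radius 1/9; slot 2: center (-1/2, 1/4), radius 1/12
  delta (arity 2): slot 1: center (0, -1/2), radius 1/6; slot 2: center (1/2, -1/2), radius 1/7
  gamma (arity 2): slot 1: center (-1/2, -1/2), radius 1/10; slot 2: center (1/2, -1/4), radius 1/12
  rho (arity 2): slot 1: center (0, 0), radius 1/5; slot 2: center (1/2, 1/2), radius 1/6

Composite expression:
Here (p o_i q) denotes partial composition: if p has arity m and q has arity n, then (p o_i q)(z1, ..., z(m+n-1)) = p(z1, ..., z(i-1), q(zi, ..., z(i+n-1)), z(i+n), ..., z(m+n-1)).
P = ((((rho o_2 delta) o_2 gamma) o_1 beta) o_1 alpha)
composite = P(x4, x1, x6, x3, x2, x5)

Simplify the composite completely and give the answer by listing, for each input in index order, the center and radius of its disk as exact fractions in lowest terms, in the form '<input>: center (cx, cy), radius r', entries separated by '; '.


x1: center (1/10, 1/90), radius 1/360; x2: center (37/72, 59/144), radius 1/432; x3: center (35/72, 29/72), radius 1/360; x4: center (4/45, 0), radius 1/270; x5: center (7/12, 5/12), radius 1/42; x6: center (-1/10, 1/20), radius 1/60

Nesting under rho composes maps z -> c + r*z down each x-path.
x4 passes through 3 substitutions, ending at center (4/45, 0), radius 1/270
x1 passes through 3 substitutions, ending at center (1/10, 1/90), radius 1/360
x6 passes through 2 substitutions, ending at center (-1/10, 1/20), radius 1/60
x3 passes through 3 substitutions, ending at center (35/72, 29/72), radius 1/360
x2 passes through 3 substitutions, ending at center (37/72, 59/144), radius 1/432
x5 passes through 2 substitutions, ending at center (7/12, 5/12), radius 1/42


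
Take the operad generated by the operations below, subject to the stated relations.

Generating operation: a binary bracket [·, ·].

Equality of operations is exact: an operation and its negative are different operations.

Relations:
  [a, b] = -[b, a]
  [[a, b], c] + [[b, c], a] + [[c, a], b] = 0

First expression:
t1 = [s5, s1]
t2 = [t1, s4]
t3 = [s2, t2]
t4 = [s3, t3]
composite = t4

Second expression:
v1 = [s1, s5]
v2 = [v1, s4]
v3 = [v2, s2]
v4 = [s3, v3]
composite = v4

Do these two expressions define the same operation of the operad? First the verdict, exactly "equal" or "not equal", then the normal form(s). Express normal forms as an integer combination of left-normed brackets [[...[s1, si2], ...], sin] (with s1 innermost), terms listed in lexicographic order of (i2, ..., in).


equal: each reduces to -[[[[s1, s5], s4], s2], s3]

The first expression, normalized: -[[[[s1, s5], s4], s2], s3]
The second expression, normalized: -[[[[s1, s5], s4], s2], s3]
One common form — equal.


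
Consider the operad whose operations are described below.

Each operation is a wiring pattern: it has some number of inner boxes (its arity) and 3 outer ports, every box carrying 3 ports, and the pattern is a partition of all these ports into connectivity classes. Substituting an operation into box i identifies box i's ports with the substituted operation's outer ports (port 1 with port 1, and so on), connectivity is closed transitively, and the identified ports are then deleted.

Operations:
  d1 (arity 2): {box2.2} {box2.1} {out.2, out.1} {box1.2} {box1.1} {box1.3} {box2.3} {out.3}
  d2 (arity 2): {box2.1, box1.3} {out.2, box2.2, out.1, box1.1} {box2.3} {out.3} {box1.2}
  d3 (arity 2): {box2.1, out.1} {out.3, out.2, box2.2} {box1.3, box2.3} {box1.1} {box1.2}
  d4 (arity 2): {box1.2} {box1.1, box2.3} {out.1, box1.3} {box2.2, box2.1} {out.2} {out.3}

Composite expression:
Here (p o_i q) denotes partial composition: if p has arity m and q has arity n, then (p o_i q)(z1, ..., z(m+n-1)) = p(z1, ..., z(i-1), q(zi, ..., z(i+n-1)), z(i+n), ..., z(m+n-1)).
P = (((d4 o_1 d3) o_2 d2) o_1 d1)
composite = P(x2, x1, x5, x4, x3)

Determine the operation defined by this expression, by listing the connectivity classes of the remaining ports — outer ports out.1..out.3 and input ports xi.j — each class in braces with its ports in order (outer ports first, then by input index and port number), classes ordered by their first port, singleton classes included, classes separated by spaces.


Treat the ports identified at d4 as solder joints: merge, then drop.
the subtree at d1 composes to {out.1, out.2} {out.3} {x1.1} {x1.2} {x1.3} {x2.1} {x2.2} {x2.3} on (x2, x1); out.j = own outer ports
the subtree at d2 composes to {out.1, out.2, x4.2, x5.1} {out.3} {x4.1, x5.3} {x4.3} {x5.2} on (x5, x4); out.j = own outer ports
the subtree at d3 composes to {out.1, out.2, out.3, x4.2, x5.1} {x1.1} {x1.2} {x1.3} {x2.1} {x2.2} {x2.3} {x4.1, x5.3} {x4.3} {x5.2} on (x2, x1, x5, x4); out.j = own outer ports
the subtree at d4 composes to {out.1, x3.3, x4.2, x5.1} {out.2} {out.3} {x1.1} {x1.2} {x1.3} {x2.1} {x2.2} {x2.3} {x3.1, x3.2} {x4.1, x5.3} {x4.3} {x5.2} on (x2, x1, x5, x4, x3); out.j = own outer ports

{out.1, x3.3, x4.2, x5.1} {out.2} {out.3} {x1.1} {x1.2} {x1.3} {x2.1} {x2.2} {x2.3} {x3.1, x3.2} {x4.1, x5.3} {x4.3} {x5.2}


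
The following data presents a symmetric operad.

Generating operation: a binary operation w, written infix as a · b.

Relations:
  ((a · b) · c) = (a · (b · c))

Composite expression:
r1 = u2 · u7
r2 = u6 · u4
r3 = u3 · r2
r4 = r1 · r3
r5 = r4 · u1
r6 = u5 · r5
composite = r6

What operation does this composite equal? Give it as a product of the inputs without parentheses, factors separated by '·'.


u5 · u2 · u7 · u3 · u6 · u4 · u1


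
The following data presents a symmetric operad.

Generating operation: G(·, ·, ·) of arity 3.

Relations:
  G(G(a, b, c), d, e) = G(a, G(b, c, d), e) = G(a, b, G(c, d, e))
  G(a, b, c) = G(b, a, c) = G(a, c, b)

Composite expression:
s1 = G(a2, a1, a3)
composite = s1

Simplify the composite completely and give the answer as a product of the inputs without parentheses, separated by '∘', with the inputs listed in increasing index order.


a1 ∘ a2 ∘ a3

Key point: G commutes, so take the a-inputs in any fixed order.
G(a2, a1, a3) collapses to a2 ∘ a1 ∘ a3
the factors in increasing index order: a1 ∘ a2 ∘ a3


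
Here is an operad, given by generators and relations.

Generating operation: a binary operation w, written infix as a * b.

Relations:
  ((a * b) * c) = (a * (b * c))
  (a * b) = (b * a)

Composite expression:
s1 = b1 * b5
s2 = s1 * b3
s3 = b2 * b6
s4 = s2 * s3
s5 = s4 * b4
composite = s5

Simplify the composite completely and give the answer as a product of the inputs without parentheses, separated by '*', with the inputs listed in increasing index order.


Reordering under w is free, so list the b-inputs canonically.
(b1 * b5) linearizes to b1 * b5
((b1 * b5) * b3) linearizes to b1 * b5 * b3
(b2 * b6) linearizes to b2 * b6
(((b1 * b5) * b3) * (b2 * b6)) linearizes to b1 * b5 * b3 * b2 * b6
((((b1 * b5) * b3) * (b2 * b6)) * b4) linearizes to b1 * b5 * b3 * b2 * b6 * b4
sorting the factors by input index: b1 * b2 * b3 * b4 * b5 * b6

b1 * b2 * b3 * b4 * b5 * b6


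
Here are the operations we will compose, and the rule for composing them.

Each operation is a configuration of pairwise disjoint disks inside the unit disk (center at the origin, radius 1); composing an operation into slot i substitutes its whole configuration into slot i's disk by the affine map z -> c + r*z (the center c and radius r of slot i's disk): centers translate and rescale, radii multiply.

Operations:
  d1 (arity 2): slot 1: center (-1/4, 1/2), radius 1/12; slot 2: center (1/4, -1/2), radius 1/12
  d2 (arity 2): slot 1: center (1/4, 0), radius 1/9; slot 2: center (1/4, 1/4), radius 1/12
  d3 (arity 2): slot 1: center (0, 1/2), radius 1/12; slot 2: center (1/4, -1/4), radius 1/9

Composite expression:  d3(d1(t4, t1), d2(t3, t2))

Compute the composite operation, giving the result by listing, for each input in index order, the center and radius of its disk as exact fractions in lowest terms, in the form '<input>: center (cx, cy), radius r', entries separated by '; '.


t1: center (1/48, 11/24), radius 1/144; t2: center (5/18, -2/9), radius 1/108; t3: center (5/18, -1/4), radius 1/81; t4: center (-1/48, 13/24), radius 1/144

Only the slot chain above each t matters under d3; compose those maps.
input t4: applying the 2 nested substitutions gives center (-1/48, 13/24), radius 1/144
input t1: applying the 2 nested substitutions gives center (1/48, 11/24), radius 1/144
input t3: applying the 2 nested substitutions gives center (5/18, -1/4), radius 1/81
input t2: applying the 2 nested substitutions gives center (5/18, -2/9), radius 1/108


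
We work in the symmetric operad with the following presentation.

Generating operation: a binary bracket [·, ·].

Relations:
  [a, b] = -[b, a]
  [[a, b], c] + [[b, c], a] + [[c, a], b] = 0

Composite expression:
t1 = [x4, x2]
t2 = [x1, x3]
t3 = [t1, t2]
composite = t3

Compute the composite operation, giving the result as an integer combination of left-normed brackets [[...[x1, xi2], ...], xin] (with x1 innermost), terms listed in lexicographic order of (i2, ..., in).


[[[x1, x3], x2], x4] - [[[x1, x3], x4], x2]

Left-normed coefficients sit on the x1-initial expansion words.
Composite bracket: [[x4, x2], [x1, x3]]
The bracket unfolds into 8 signed words via [a, b] = ab - ba (2^3 = 8).
Coefficients come from the x1-initial words:
  from x1x3x2x4, sign +1: term +[[[x1, x3], x2], x4]
  from x1x3x4x2, sign -1: term -[[[x1, x3], x4], x2]


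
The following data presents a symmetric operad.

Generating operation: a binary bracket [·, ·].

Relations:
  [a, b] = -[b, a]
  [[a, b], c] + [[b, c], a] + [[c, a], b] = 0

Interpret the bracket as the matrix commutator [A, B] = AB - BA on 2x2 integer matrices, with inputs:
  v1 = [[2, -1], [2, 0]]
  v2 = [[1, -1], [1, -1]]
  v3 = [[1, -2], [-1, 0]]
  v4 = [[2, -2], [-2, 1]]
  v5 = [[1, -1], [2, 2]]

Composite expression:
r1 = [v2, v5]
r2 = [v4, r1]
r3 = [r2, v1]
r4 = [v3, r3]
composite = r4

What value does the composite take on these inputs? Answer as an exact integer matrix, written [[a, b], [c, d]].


[[2, -14], [8, -2]]

[v2, v5] = [[-1, -3], [-5, 1]]
[v4, [v2, v5]] = [[4, -7], [9, -4]]
[[v4, [v2, v5]], v1] = [[-5, 6], [2, 5]]
[v3, [[v4, [v2, v5]], v1]] = [[2, -14], [8, -2]]


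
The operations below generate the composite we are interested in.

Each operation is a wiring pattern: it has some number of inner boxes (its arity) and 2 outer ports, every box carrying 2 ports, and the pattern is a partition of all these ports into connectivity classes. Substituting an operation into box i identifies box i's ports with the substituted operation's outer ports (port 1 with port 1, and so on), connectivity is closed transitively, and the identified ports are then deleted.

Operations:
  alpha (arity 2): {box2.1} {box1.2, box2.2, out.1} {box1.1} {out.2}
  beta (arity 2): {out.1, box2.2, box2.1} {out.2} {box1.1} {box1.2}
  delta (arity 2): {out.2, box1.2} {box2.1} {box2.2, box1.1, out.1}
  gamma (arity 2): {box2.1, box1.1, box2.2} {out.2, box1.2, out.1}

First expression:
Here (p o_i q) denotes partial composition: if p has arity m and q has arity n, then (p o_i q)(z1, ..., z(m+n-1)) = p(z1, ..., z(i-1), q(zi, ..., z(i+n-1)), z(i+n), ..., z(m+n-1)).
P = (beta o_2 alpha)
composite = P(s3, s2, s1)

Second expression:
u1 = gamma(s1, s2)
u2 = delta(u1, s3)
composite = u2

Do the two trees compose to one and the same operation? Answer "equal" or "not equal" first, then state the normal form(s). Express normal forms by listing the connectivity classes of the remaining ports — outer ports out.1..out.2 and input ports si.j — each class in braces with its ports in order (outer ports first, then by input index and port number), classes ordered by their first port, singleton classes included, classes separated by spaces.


not equal — first {out.1, s1.2, s2.2} {out.2} {s1.1} {s2.1} {s3.1} {s3.2}, second {out.1, out.2, s1.2, s3.2} {s1.1, s2.1, s2.2} {s3.1}

In normal form, the first expression is {out.1, s1.2, s2.2} {out.2} {s1.1} {s2.1} {s3.1} {s3.2}
In normal form, the second expression is {out.1, out.2, s1.2, s3.2} {s1.1, s2.1, s2.2} {s3.1}
The forms do not match — not equal.


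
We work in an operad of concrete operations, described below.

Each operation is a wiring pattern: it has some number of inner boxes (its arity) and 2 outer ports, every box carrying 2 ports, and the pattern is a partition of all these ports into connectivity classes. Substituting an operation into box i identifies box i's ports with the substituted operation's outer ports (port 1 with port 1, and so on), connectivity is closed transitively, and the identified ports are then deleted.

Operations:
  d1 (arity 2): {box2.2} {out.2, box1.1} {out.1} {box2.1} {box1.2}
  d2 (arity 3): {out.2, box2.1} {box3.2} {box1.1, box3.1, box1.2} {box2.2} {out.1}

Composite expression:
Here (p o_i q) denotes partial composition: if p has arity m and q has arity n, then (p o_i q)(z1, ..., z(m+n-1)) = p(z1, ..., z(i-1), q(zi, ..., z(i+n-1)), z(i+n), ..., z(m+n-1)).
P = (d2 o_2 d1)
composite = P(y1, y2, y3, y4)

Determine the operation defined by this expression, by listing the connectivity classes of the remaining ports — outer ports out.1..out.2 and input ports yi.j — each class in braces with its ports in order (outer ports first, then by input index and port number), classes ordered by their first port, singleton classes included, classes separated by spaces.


{out.1} {out.2} {y1.1, y1.2, y4.1} {y2.1} {y2.2} {y3.1} {y3.2} {y4.2}


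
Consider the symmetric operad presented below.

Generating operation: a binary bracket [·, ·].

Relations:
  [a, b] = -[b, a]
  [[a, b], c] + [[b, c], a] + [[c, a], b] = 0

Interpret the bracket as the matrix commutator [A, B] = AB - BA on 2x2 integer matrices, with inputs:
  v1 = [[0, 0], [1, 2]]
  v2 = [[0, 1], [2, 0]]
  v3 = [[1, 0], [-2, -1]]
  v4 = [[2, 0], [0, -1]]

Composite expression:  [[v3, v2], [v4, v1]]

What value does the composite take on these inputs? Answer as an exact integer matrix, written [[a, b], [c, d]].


[v3, v2] = [[2, 2], [-4, -2]]
[v4, v1] = [[0, 0], [-3, 0]]
[[v3, v2], [v4, v1]] = [[-6, 0], [12, 6]]

[[-6, 0], [12, 6]]


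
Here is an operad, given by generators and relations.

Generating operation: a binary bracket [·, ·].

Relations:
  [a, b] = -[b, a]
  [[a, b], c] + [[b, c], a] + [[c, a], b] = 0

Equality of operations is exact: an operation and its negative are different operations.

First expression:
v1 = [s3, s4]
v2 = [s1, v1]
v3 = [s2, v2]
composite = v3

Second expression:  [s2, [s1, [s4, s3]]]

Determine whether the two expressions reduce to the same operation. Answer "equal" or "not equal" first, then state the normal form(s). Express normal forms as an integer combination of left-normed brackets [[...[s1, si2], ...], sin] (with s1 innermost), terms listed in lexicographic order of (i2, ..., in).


not equal: they reduce to -[[[s1, s3], s4], s2] + [[[s1, s4], s3], s2] and [[[s1, s3], s4], s2] - [[[s1, s4], s3], s2]

The first expression reduces to -[[[s1, s3], s4], s2] + [[[s1, s4], s3], s2]
The second expression reduces to [[[s1, s3], s4], s2] - [[[s1, s4], s3], s2]
They disagree, so not equal.


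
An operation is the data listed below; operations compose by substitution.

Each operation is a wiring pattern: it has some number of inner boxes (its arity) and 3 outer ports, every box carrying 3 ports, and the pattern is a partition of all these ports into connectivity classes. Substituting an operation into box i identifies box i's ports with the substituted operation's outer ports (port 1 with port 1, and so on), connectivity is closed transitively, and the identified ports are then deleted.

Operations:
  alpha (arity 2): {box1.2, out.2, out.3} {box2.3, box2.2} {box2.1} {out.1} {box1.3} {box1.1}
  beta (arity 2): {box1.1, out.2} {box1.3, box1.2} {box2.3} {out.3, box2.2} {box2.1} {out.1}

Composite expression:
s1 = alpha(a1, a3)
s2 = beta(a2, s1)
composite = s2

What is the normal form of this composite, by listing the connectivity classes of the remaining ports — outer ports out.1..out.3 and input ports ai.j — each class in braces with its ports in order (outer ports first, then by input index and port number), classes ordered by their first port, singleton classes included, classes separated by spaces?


Connectivity passes through glued beta-boundaries; trace each wire chain.
through alpha, on inputs (a1, a3): {out.1} {out.2, out.3, a1.2} {a1.1} {a1.3} {a3.1} {a3.2, a3.3} (out.j = stage outer ports)
through beta, on inputs (a2, a1, a3): {out.1} {out.2, a2.1} {out.3, a1.2} {a1.1} {a1.3} {a2.2, a2.3} {a3.1} {a3.2, a3.3} (out.j = stage outer ports)

{out.1} {out.2, a2.1} {out.3, a1.2} {a1.1} {a1.3} {a2.2, a2.3} {a3.1} {a3.2, a3.3}


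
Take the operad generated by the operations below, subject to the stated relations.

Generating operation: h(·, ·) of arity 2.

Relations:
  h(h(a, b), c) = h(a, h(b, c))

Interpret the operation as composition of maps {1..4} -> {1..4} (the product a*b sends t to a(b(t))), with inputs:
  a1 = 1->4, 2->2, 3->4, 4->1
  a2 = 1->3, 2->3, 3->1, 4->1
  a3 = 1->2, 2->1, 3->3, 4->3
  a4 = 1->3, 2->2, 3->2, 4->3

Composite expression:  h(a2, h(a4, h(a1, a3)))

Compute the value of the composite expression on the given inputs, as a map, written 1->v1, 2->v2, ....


h(a1, a3) = 1->2, 2->4, 3->4, 4->4
h(a4, h(a1, a3)) = 1->2, 2->3, 3->3, 4->3
h(a2, h(a4, h(a1, a3))) = 1->3, 2->1, 3->1, 4->1

1->3, 2->1, 3->1, 4->1


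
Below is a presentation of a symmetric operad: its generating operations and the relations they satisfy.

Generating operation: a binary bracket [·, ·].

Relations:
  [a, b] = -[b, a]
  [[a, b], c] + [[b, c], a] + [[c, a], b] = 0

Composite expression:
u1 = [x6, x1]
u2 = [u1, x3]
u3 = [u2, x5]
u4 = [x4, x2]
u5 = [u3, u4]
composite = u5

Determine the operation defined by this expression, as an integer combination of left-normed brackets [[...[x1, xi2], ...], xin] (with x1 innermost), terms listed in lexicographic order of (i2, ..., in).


Expand each bracket as ab - ba; the x1-initial words give the coefficients.
Composite bracket: [[[[x6, x1], x3], x5], [x4, x2]]
Applying ab - ba throughout gives 32 signed words (2^5 = 32).
The x1-initial words carry the normal form:
  word x1x6x3x5x2x4 has sign +1, contributing +[[[[[x1, x6], x3], x5], x2], x4]
  word x1x6x3x5x4x2 has sign -1, contributing -[[[[[x1, x6], x3], x5], x4], x2]

[[[[[x1, x6], x3], x5], x2], x4] - [[[[[x1, x6], x3], x5], x4], x2]


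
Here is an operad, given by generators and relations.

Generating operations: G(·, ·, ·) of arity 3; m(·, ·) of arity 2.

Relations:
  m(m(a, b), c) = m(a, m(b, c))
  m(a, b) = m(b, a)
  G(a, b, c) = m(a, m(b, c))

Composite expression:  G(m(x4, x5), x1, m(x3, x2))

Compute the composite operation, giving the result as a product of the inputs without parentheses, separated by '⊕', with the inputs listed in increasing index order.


x1 ⊕ x2 ⊕ x3 ⊕ x4 ⊕ x5

Any arrangement under G is one operation, so sort the x-inputs.
m(x4, x5) reduces to x4 ⊕ x5
m(x3, x2) reduces to x3 ⊕ x2
G(m(x4, x5), x1, m(x3, x2)) reduces to x4 ⊕ x5 ⊕ x1 ⊕ x3 ⊕ x2
the factors in increasing index order: x1 ⊕ x2 ⊕ x3 ⊕ x4 ⊕ x5


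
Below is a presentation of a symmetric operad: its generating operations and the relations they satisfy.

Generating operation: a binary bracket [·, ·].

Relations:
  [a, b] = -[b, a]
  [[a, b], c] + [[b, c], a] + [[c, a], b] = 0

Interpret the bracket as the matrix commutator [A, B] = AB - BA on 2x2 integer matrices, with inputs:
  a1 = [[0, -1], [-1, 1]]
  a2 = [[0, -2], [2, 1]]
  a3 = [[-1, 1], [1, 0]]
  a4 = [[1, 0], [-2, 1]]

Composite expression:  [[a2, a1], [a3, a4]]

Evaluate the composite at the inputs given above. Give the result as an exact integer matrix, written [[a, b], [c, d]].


[[2, -4], [28, -2]]

[a2, a1] = [[4, -1], [-3, -4]]
[a3, a4] = [[-2, 0], [-2, 2]]
[[a2, a1], [a3, a4]] = [[2, -4], [28, -2]]


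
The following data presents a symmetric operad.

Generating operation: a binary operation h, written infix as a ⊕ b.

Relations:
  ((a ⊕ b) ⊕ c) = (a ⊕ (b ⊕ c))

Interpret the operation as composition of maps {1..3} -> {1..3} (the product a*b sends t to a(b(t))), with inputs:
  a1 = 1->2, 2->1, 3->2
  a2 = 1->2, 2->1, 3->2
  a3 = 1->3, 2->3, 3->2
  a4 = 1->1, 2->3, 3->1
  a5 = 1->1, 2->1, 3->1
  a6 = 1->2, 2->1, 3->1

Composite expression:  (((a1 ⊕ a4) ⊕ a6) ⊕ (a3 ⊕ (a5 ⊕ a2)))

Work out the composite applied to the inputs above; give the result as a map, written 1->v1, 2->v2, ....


(a1 ⊕ a4) = 1->2, 2->2, 3->2
((a1 ⊕ a4) ⊕ a6) = 1->2, 2->2, 3->2
(a5 ⊕ a2) = 1->1, 2->1, 3->1
(a3 ⊕ (a5 ⊕ a2)) = 1->3, 2->3, 3->3
(((a1 ⊕ a4) ⊕ a6) ⊕ (a3 ⊕ (a5 ⊕ a2))) = 1->2, 2->2, 3->2

1->2, 2->2, 3->2


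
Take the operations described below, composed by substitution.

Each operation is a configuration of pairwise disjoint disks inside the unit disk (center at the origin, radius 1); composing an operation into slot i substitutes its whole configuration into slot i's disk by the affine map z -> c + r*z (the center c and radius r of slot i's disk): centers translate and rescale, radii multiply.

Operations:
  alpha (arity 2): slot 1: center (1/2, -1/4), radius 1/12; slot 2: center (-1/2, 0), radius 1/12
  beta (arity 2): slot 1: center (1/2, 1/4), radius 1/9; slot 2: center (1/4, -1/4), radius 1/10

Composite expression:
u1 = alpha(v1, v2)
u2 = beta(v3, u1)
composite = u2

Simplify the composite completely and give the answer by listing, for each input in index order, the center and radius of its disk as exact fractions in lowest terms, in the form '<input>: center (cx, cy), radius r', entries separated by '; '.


v1: center (3/10, -11/40), radius 1/120; v2: center (1/5, -1/4), radius 1/120; v3: center (1/2, 1/4), radius 1/9

Nesting under beta composes maps z -> c + r*z down each v-path.
v3 passes through 1 substitution, ending at center (1/2, 1/4), radius 1/9
v1 passes through 2 substitutions, ending at center (3/10, -11/40), radius 1/120
v2 passes through 2 substitutions, ending at center (1/5, -1/4), radius 1/120


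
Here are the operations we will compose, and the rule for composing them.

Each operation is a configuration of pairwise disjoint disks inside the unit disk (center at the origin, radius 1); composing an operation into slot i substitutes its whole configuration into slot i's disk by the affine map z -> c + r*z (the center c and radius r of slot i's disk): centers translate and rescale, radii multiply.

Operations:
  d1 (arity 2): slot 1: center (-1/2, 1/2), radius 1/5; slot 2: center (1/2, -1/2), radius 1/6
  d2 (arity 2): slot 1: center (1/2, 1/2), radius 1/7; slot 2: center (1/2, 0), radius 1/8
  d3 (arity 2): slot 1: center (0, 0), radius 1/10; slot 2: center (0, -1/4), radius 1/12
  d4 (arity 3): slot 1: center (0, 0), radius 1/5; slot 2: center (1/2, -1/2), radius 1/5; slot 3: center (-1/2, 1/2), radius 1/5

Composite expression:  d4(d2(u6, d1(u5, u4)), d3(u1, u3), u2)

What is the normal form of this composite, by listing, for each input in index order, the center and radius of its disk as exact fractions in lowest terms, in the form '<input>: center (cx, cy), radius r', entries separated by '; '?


Each u-disk chains the slot maps above it in d4; radii multiply.
for u6, the 2-step affine chain lands on center (1/10, 1/10), radius 1/35
for u5, the 3-step affine chain lands on center (7/80, 1/80), radius 1/200
for u4, the 3-step affine chain lands on center (9/80, -1/80), radius 1/240
for u1, the 2-step affine chain lands on center (1/2, -1/2), radius 1/50
for u3, the 2-step affine chain lands on center (1/2, -11/20), radius 1/60
for u2, the 1-step affine chain lands on center (-1/2, 1/2), radius 1/5

u1: center (1/2, -1/2), radius 1/50; u2: center (-1/2, 1/2), radius 1/5; u3: center (1/2, -11/20), radius 1/60; u4: center (9/80, -1/80), radius 1/240; u5: center (7/80, 1/80), radius 1/200; u6: center (1/10, 1/10), radius 1/35


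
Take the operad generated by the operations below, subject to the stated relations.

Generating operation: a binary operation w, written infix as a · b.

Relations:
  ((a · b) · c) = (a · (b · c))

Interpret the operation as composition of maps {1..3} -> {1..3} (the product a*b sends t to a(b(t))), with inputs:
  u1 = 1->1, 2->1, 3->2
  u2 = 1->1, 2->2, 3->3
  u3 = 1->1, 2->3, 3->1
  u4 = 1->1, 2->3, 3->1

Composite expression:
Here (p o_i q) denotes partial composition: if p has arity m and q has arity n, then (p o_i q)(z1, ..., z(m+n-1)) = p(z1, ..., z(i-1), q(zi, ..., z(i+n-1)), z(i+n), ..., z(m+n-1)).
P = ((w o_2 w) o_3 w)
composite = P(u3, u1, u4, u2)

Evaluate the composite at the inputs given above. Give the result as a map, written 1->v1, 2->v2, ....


1->1, 2->3, 3->1

(u4 · u2) = 1->1, 2->3, 3->1
(u1 · (u4 · u2)) = 1->1, 2->2, 3->1
(u3 · (u1 · (u4 · u2))) = 1->1, 2->3, 3->1


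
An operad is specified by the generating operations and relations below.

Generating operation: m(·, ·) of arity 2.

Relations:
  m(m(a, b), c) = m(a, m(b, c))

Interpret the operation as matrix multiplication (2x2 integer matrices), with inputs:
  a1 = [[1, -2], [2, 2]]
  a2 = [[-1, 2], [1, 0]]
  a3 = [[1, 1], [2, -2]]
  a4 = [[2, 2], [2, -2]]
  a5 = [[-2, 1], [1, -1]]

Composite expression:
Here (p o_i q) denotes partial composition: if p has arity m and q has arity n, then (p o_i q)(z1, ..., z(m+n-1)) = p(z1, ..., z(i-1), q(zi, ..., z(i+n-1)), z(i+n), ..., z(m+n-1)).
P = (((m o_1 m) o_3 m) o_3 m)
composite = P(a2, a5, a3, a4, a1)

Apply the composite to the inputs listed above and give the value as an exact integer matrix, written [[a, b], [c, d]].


m(a2, a5) = [[4, -3], [-2, 1]]
m(a3, a4) = [[4, 0], [0, 8]]
m(m(a3, a4), a1) = [[4, -8], [16, 16]]
m(m(a2, a5), m(m(a3, a4), a1)) = [[-32, -80], [8, 32]]

[[-32, -80], [8, 32]]


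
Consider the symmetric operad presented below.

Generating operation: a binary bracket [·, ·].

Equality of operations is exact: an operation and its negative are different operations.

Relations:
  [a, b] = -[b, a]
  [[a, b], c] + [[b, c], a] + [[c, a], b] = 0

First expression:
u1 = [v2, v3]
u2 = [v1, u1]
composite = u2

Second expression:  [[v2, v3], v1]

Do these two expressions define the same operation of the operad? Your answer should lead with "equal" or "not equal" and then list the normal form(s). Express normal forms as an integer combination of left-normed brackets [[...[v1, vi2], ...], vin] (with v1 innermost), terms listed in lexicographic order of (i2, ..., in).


not equal; the first gives [[v1, v2], v3] - [[v1, v3], v2] and the second -[[v1, v2], v3] + [[v1, v3], v2]

Reducing the first expression gives [[v1, v2], v3] - [[v1, v3], v2]
Reducing the second expression gives -[[v1, v2], v3] + [[v1, v3], v2]
They disagree, so not equal.
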